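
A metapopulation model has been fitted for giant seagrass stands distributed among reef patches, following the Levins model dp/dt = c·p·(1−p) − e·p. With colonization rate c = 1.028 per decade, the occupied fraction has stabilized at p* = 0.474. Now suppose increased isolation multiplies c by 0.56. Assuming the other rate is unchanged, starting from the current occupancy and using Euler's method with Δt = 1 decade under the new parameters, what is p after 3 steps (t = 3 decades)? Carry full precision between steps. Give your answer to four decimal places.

Balance c(1−p*) = e gives e = 1.028×(1 − 0.47400) = 0.54073.
Starting from p₀ = 0.47400; update p ← p + (dp/dt)·Δt with the new parameters.
t = 1: p = 0.47400 + (-0.11277) = 0.36123
t = 2: p = 0.36123 + (-0.06249) = 0.29873
t = 3: p = 0.29873 + (-0.04093) = 0.25780

0.2578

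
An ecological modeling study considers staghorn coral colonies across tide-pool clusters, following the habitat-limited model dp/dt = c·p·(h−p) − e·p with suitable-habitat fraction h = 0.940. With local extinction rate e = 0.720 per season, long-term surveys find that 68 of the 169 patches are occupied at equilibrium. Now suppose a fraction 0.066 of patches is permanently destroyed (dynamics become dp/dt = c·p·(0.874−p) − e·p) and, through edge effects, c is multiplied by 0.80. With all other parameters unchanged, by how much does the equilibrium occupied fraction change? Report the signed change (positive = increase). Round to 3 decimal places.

Observed p* = 68/169 = 0.40237.
Balance c(h−p*) = e gives c = e/(0.94 − 0.40237) = 0.720/0.53763 = 1.33921.
New p* = 0.874 − e/c = 0.874 − 0.72000/1.07137 = 0.20196.
Δp* = 0.20196 − 0.40237 = -0.20041.

-0.200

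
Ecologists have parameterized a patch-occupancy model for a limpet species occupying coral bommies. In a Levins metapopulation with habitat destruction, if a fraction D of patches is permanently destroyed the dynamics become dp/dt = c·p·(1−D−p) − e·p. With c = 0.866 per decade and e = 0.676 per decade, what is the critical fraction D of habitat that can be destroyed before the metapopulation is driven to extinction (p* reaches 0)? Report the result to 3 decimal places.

0.219

The nontrivial equilibrium is p* = (1−D) − e/c; extinction occurs when this hits zero.
So D_crit = 1 − e/c = 1 − 0.676/0.866 = 1 − 0.7806 = 0.2194.
Note this equals the original equilibrium occupancy — the Levins extinction-debt result.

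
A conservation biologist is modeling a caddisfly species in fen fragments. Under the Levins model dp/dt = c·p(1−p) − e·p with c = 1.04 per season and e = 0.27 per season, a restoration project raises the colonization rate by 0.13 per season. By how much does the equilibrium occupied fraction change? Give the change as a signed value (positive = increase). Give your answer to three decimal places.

Before: p* = 1 − 0.27/1.04 = 0.7404.
After the change, c = 1.17, e = 0.27, so p* = 1 − 0.27/1.17 = 0.7692.
Δp* = 0.7692 − 0.7404 = +0.0288.

0.029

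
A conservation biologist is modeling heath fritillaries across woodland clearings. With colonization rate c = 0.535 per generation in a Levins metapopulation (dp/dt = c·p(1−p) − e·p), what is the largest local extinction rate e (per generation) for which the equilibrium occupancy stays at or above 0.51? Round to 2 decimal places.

1 − e/c ≥ 0.51 ⇒ e ≤ c(1 − 0.51) = 0.535 × 0.4900.
e_max = 0.2621.

0.26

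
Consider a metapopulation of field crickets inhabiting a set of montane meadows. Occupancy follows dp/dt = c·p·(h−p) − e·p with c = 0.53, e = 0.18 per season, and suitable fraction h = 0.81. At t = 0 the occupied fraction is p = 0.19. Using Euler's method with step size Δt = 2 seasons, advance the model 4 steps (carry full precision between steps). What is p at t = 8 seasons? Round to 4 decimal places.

Update rule: p ← p + [c·p·(h−p) − e·p]·Δt with Δt = 2.
p: 0.19000 → 0.24647  (Δp = +0.05647)
p: 0.24647 → 0.30497  (Δp = +0.05850)
p: 0.30497 → 0.35844  (Δp = +0.05347)
p: 0.35844 → 0.40097  (Δp = +0.04253)

0.4010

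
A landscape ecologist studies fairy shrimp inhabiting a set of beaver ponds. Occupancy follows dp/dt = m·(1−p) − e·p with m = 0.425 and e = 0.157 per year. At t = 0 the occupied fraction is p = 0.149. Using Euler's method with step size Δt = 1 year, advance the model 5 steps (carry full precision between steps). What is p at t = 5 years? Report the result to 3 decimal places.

Update rule: p ← p + [m·(1−p) − e·p]·Δt with Δt = 1.
  1  |  dp/dt·Δt = +0.338282  |  p_1 = 0.487282
  2  |  dp/dt·Δt = +0.141402  |  p_2 = 0.628684
  3  |  dp/dt·Δt = +0.059106  |  p_3 = 0.687790
  4  |  dp/dt·Δt = +0.024706  |  p_4 = 0.712496
  5  |  dp/dt·Δt = +0.010327  |  p_5 = 0.722823

0.723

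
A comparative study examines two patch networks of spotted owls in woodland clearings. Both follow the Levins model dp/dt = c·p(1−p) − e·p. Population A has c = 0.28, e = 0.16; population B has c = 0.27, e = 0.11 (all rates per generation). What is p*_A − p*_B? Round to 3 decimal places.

A: p*_A = 1 − 0.16/0.28 = 0.4286.
B: p*_B = 1 − 0.11/0.27 = 0.5926.
p*_A − p*_B = 0.4286 − 0.5926 = -0.1640.

-0.164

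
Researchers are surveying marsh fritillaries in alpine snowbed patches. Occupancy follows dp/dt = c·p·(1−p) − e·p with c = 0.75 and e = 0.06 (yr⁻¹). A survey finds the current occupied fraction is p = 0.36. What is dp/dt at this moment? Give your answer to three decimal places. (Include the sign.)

0.151

Colonization term: c·p·(1−p) = 0.75×0.36×0.6400 = 0.17280.
Extinction term: e·p = 0.02160.
dp/dt = 0.17280 − 0.02160 = 0.15120.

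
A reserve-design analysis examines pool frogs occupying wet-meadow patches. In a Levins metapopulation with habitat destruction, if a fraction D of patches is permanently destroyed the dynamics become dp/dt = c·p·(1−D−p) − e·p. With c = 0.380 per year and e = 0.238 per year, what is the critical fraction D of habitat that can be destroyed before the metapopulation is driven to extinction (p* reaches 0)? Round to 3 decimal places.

The nontrivial equilibrium is p* = (1−D) − e/c; extinction occurs when this hits zero.
So D_crit = 1 − e/c = 1 − 0.238/0.380 = 1 − 0.6263 = 0.3737.
This equals the undisturbed p*, a classic result of Lande's extension.

0.374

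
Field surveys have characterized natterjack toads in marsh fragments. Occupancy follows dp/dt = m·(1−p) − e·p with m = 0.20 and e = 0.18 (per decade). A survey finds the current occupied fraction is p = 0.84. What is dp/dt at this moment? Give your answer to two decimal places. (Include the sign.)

Colonization term: m·(1−p) = 0.20×0.1600 = 0.03200.
Extinction term: e·p = 0.15120.
dp/dt = 0.03200 − 0.15120 = -0.11920.

-0.12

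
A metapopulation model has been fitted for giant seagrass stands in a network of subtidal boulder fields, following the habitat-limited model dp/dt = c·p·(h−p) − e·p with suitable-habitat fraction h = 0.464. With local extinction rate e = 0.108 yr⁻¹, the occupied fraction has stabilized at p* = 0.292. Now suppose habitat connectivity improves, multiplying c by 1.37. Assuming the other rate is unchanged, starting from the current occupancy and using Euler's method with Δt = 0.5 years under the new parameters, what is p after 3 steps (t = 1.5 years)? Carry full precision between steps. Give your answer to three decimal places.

Balance c(h−p*) = e gives c = e/(0.464 − 0.29200) = 0.108/0.17200 = 0.62791.
Starting from p₀ = 0.29200; update p ← p + (dp/dt)·Δt with the new parameters.
t = 0.5: p = 0.29200 + (+0.00583) = 0.29783
t = 1: p = 0.29783 + (+0.00520) = 0.30304
t = 1.5: p = 0.30304 + (+0.00462) = 0.30765

0.308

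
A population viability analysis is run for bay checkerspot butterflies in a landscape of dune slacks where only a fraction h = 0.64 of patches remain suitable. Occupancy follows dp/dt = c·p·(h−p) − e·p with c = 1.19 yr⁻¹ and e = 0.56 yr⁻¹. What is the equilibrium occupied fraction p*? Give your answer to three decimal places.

0.169

Setting dp/dt = 0 and dividing by p* gives c·(h−p*) = e.
So p* = h − e/c = 0.64 − 0.56/1.19 = 0.64 − 0.4706 = 0.1694.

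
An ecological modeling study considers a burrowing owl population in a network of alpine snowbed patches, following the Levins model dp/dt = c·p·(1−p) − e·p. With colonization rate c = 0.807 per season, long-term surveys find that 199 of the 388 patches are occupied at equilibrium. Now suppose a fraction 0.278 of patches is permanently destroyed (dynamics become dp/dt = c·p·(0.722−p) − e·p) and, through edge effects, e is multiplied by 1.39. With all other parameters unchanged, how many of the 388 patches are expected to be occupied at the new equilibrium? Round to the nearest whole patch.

17

Observed p* = 199/388 = 0.51289.
Balance c(1−p*) = e gives e = 0.807×(1 − 0.51289) = 0.39310.
New p* = 0.722 − e/c = 0.722 − 0.54641/0.80700 = 0.04491.
Expected occupied = 388 × 0.04491 = 17.43 ≈ 17.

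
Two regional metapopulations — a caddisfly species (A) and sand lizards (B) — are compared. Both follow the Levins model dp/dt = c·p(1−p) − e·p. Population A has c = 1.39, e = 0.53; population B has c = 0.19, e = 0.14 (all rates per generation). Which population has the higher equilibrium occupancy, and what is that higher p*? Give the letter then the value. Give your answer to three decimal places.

A: p*_A = 1 − 0.53/1.39 = 0.6187.
B: p*_B = 1 − 0.14/0.19 = 0.2632.
A is higher at 0.6187.

A, 0.619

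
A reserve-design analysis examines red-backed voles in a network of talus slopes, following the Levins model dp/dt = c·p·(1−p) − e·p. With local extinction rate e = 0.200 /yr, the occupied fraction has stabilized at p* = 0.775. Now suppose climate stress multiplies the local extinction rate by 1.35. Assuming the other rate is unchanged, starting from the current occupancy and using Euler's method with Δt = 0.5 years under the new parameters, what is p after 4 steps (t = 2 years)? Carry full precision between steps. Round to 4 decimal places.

Balance c(1−p*) = e gives c = e/(1 − 0.77500) = 0.200/0.22500 = 0.88889.
Starting from p₀ = 0.77500; update p ← p + (dp/dt)·Δt with the new parameters.
t = 0.5: p = 0.77500 + (-0.02713) = 0.74788
t = 1: p = 0.74788 + (-0.01716) = 0.73072
t = 1.5: p = 0.73072 + (-0.01119) = 0.71952
t = 2: p = 0.71952 + (-0.00744) = 0.71208

0.7121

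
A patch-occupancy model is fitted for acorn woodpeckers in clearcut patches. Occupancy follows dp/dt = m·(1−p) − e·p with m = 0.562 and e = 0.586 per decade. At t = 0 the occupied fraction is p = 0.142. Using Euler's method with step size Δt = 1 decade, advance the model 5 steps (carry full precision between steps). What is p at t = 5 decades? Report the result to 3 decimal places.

Update rule: p ← p + [m·(1−p) − e·p]·Δt with Δt = 1.
p: 0.14200 → 0.54098  (Δp = +0.39898)
p: 0.54098 → 0.48193  (Δp = -0.05905)
p: 0.48193 → 0.49067  (Δp = +0.00874)
p: 0.49067 → 0.48938  (Δp = -0.00129)
p: 0.48938 → 0.48957  (Δp = +0.00019)

0.490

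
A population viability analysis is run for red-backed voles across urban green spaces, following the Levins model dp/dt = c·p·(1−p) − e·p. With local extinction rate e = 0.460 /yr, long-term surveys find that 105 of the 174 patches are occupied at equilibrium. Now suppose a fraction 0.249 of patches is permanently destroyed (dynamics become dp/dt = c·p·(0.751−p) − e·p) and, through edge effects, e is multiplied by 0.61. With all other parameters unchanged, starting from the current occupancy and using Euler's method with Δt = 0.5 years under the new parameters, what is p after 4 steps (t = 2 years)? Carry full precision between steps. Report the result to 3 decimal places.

Observed p* = 105/174 = 0.60345.
Balance c(1−p*) = e gives c = e/(1 − 0.60345) = 0.460/0.39655 = 1.16000.
Starting from p₀ = 0.60345; update p ← p + (dp/dt)·Δt with the new parameters.
p: 0.60345 → 0.57043  (Δp = -0.03302)
p: 0.57043 → 0.55014  (Δp = -0.02029)
p: 0.55014 → 0.53705  (Δp = -0.01309)
p: 0.53705 → 0.52834  (Δp = -0.00870)

0.528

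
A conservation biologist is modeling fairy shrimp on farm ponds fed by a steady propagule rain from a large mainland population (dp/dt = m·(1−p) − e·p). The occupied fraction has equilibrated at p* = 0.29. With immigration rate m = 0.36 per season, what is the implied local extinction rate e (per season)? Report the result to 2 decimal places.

0.88

At equilibrium m(1−p*) = e·p*, so e = m(1−p*)/p*.
e = 0.36 × 0.7100 / 0.29 = 0.8814.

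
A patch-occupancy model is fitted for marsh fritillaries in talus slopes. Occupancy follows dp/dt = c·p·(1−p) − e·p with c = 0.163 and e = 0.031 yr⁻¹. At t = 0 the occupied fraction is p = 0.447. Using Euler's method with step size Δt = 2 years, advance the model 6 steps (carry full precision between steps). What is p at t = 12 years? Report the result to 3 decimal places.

0.704

Update rule: p ← p + [c·p·(1−p) − e·p]·Δt with Δt = 2.
  1  |  dp/dt·Δt = +0.052870  |  p_1 = 0.499870
  2  |  dp/dt·Δt = +0.050508  |  p_2 = 0.550378
  3  |  dp/dt·Δt = +0.046549  |  p_3 = 0.596927
  4  |  dp/dt·Δt = +0.041428  |  p_4 = 0.638355
  5  |  dp/dt·Δt = +0.035682  |  p_5 = 0.674037
  6  |  dp/dt·Δt = +0.029836  |  p_6 = 0.703872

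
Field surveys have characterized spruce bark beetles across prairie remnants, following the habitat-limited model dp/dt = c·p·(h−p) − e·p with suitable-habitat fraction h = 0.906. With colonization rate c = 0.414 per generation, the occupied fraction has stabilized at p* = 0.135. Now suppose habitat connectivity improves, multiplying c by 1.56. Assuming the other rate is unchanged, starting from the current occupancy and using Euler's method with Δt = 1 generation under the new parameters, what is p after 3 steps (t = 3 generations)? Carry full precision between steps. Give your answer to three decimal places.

0.212

Balance c(h−p*) = e gives e = 0.414×(0.906 − 0.13500) = 0.31919.
Starting from p₀ = 0.13500; update p ← p + (dp/dt)·Δt with the new parameters.
  1  |  dp/dt·Δt = +0.024131  |  p_1 = 0.159131
  2  |  dp/dt·Δt = +0.025964  |  p_2 = 0.185096
  3  |  dp/dt·Δt = +0.027097  |  p_3 = 0.212193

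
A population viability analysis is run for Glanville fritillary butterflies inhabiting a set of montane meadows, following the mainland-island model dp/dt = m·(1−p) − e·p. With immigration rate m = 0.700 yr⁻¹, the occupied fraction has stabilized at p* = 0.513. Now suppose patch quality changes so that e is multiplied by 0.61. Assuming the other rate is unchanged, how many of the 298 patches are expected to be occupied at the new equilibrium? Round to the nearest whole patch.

189

Balance m(1−p*) = e·p* gives e = m(1−p*)/p* = 0.700×0.48700/0.51300 = 0.66452.
New p* = m/(m+e) = 0.70000/(0.70000+0.40536) = 0.63328.
Expected occupied = 298 × 0.63328 = 188.72 ≈ 189.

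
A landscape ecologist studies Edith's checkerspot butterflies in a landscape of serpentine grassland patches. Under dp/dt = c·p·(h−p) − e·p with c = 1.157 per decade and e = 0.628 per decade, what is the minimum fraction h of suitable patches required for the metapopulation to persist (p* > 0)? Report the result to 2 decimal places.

0.54

p* = h − e/c is positive only when h > e/c.
h_min = e/c = 0.628/1.157 = 0.5428.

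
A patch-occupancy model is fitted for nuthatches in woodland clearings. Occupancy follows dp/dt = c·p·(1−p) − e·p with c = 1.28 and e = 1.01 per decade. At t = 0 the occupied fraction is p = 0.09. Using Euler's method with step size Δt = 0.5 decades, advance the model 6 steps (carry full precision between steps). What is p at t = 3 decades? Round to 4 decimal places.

Update rule: p ← p + [c·p·(1−p) − e·p]·Δt with Δt = 0.5.
t = 0.5: p = 0.09000 + (+0.00697) = 0.09697
t = 1: p = 0.09697 + (+0.00707) = 0.10404
t = 1.5: p = 0.10404 + (+0.00712) = 0.11116
t = 2: p = 0.11116 + (+0.00710) = 0.11826
t = 2.5: p = 0.11826 + (+0.00701) = 0.12527
t = 3: p = 0.12527 + (+0.00687) = 0.13214

0.1321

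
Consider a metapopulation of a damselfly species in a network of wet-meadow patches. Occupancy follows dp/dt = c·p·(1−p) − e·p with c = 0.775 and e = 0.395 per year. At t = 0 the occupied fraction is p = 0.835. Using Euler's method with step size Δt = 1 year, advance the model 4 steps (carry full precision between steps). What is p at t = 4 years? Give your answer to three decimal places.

Update rule: p ← p + [c·p·(1−p) − e·p]·Δt with Δt = 1.
  1  |  dp/dt·Δt = -0.223049  |  p_1 = 0.611951
  2  |  dp/dt·Δt = -0.057684  |  p_2 = 0.554267
  3  |  dp/dt·Δt = -0.027468  |  p_3 = 0.526799
  4  |  dp/dt·Δt = -0.014892  |  p_4 = 0.511907

0.512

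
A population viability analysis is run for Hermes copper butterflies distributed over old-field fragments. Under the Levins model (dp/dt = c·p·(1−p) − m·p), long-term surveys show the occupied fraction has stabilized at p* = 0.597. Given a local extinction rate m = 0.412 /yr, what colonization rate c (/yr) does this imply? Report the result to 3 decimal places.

1.022

At equilibrium c(1−p*) = m, so c = m/(1−p*).
c = 0.412/(1 − 0.597) = 0.412/0.4030 = 1.0223.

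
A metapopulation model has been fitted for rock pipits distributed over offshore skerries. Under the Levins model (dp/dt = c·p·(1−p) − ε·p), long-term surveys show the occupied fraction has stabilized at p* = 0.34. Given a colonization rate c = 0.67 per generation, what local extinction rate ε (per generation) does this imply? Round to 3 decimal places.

0.442

At equilibrium c(1−p*) = ε.
ε = 0.67 × (1 − 0.34) = 0.67 × 0.6600 = 0.4422.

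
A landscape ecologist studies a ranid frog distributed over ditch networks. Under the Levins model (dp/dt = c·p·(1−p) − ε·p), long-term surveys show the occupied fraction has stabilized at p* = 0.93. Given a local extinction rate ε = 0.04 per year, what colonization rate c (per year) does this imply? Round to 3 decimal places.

0.571

At equilibrium c(1−p*) = ε, so c = ε/(1−p*).
c = 0.04/(1 − 0.93) = 0.04/0.0700 = 0.5714.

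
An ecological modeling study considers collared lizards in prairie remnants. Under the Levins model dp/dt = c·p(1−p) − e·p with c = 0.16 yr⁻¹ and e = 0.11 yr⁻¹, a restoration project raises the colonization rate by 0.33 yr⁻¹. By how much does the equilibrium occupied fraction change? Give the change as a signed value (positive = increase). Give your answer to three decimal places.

0.463

Before: p* = 1 − 0.11/0.16 = 0.3125.
After the change, c = 0.49, e = 0.11, so p* = 1 − 0.11/0.49 = 0.7755.
Δp* = 0.7755 − 0.3125 = +0.4630.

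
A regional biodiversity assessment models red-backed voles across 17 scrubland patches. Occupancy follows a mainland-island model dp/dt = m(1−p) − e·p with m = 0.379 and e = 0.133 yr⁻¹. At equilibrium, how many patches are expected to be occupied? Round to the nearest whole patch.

13

p* = m/(m+e) = 0.379/0.5120 = 0.7402.
Expected occupied patches = N × p* = 17 × 0.7402 = 12.58 ≈ 13.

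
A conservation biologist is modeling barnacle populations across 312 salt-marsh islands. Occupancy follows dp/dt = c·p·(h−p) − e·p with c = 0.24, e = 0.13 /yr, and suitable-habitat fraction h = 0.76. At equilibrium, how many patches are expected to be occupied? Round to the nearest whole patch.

68

p* = h − e/c = 0.76 − 0.5417 = 0.2183.
Expected occupied patches = N × p* = 312 × 0.2183 = 68.12 ≈ 68.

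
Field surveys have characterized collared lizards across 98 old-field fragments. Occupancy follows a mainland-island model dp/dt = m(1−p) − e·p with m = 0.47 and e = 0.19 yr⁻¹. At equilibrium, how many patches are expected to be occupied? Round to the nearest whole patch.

p* = m/(m+e) = 0.47/0.6600 = 0.7121.
Expected occupied patches = N × p* = 98 × 0.7121 = 69.79 ≈ 70.

70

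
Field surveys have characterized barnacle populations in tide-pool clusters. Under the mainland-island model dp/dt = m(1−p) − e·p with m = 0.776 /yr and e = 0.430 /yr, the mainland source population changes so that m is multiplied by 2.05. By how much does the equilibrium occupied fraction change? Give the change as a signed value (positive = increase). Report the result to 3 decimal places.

Before: p* = 0.776/(0.776+0.430) = 0.6434.
After: m = 1.5908, e = 0.43; p* = 1.5908/2.0208 = 0.7872.
Δp* = 0.7872 − 0.6434 = +0.1438.

0.144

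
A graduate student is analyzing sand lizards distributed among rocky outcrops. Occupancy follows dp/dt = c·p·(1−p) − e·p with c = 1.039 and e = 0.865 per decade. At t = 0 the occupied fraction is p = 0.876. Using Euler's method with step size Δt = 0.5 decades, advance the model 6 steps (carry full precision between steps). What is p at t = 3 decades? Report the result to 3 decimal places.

0.285

Update rule: p ← p + [c·p·(1−p) − e·p]·Δt with Δt = 0.5.
t = 0.5: p = 0.87600 + (-0.32244) = 0.55356
t = 1: p = 0.55356 + (-0.11103) = 0.44253
t = 1.5: p = 0.44253 + (-0.06324) = 0.37930
t = 2: p = 0.37930 + (-0.04174) = 0.33756
t = 2.5: p = 0.33756 + (-0.02983) = 0.30773
t = 3: p = 0.30773 + (-0.02242) = 0.28531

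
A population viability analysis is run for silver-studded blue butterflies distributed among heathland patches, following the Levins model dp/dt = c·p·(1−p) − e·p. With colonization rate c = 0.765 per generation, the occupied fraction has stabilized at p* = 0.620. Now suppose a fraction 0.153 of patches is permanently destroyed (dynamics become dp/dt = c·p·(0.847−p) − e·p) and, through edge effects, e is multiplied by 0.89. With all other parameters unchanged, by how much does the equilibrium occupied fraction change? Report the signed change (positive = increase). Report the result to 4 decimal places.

-0.1112

Balance c(1−p*) = e gives e = 0.765×(1 − 0.62000) = 0.29070.
New p* = 0.847 − e/c = 0.847 − 0.25872/0.76500 = 0.50880.
Δp* = 0.50880 − 0.62000 = -0.11120.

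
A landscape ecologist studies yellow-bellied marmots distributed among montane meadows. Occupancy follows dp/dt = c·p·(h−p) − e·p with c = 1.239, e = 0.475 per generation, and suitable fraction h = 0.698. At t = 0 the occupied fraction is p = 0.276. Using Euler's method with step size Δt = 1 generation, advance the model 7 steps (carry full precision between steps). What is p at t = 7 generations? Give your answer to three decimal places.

0.313

Update rule: p ← p + [c·p·(h−p) − e·p]·Δt with Δt = 1.
t = 1: p = 0.27600 + (+0.01321) = 0.28921
t = 2: p = 0.28921 + (+0.00911) = 0.29832
t = 3: p = 0.29832 + (+0.00603) = 0.30434
t = 4: p = 0.30434 + (+0.00388) = 0.30822
t = 5: p = 0.30822 + (+0.00245) = 0.31067
t = 6: p = 0.31067 + (+0.00152) = 0.31219
t = 7: p = 0.31219 + (+0.00094) = 0.31313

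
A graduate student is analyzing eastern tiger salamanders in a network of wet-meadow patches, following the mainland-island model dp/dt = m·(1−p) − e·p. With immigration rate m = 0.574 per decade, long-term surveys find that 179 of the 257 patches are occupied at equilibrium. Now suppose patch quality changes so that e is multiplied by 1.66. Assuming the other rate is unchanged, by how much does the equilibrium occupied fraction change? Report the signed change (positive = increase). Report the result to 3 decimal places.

Observed p* = 179/257 = 0.69650.
Balance m(1−p*) = e·p* gives e = m(1−p*)/p* = 0.574×0.30350/0.69650 = 0.25012.
New p* = m/(m+e) = 0.57400/(0.57400+0.41520) = 0.58027.
Δp* = 0.58027 − 0.69650 = -0.11623.

-0.116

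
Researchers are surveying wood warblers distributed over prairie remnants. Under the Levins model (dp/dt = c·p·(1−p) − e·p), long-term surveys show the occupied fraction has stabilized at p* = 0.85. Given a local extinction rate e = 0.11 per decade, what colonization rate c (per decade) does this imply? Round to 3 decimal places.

At equilibrium c(1−p*) = e, so c = e/(1−p*).
c = 0.11/(1 − 0.85) = 0.11/0.1500 = 0.7333.

0.733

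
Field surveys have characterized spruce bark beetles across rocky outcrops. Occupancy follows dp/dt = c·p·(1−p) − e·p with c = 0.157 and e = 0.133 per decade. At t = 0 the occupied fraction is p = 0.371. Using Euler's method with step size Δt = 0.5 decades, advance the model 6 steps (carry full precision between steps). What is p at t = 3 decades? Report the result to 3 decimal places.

0.337

Update rule: p ← p + [c·p·(1−p) − e·p]·Δt with Δt = 0.5.
  1  |  dp/dt·Δt = -0.006353  |  p_1 = 0.364647
  2  |  dp/dt·Δt = -0.006062  |  p_2 = 0.358585
  3  |  dp/dt·Δt = -0.005791  |  p_3 = 0.352794
  4  |  dp/dt·Δt = -0.005537  |  p_4 = 0.347257
  5  |  dp/dt·Δt = -0.005299  |  p_5 = 0.341958
  6  |  dp/dt·Δt = -0.005076  |  p_6 = 0.336882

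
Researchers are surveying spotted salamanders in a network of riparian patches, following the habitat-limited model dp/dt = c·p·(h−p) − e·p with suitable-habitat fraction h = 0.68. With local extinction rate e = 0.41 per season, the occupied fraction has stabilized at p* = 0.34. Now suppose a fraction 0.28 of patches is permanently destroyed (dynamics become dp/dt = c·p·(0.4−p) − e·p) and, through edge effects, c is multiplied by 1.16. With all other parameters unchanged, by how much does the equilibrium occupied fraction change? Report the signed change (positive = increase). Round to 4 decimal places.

Balance c(h−p*) = e gives c = e/(0.68 − 0.34000) = 0.41/0.34000 = 1.20588.
New p* = 0.4 − e/c = 0.4 − 0.41000/1.39882 = 0.10690.
Δp* = 0.10690 − 0.34000 = -0.23310.

-0.2331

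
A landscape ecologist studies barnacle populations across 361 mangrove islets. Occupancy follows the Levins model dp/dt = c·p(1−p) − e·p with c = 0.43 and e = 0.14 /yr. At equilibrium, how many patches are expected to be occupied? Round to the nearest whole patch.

243

p* = 1 − e/c = 1 − 0.14/0.43 = 0.6744.
Expected occupied patches = N × p* = 361 × 0.6744 = 243.47 ≈ 243.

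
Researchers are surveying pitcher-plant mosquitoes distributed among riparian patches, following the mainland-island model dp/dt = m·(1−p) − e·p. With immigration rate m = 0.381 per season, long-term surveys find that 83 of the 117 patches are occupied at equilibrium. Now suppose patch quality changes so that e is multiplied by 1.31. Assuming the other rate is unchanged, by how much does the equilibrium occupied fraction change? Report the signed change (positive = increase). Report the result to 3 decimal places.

Observed p* = 83/117 = 0.70940.
Balance m(1−p*) = e·p* gives e = m(1−p*)/p* = 0.381×0.29060/0.70940 = 0.15607.
New p* = m/(m+e) = 0.38100/(0.38100+0.20445) = 0.65078.
Δp* = 0.65078 − 0.70940 = -0.05862.

-0.059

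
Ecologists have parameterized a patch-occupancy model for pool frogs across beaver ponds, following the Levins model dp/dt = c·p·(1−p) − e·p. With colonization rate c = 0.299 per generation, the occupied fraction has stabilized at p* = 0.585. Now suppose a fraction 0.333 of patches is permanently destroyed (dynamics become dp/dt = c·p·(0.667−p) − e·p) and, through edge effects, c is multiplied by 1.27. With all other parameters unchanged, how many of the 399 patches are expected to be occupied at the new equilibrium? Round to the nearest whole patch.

Balance c(1−p*) = e gives e = 0.299×(1 − 0.58500) = 0.12409.
New p* = 0.667 − e/c = 0.667 − 0.12409/0.37973 = 0.34022.
Expected occupied = 399 × 0.34022 = 135.75 ≈ 136.

136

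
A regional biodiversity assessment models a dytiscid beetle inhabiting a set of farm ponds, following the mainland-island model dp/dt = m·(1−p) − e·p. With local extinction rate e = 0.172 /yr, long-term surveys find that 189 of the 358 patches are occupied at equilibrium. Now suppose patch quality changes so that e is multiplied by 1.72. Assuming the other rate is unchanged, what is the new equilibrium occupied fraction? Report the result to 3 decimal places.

0.394

Observed p* = 189/358 = 0.52793.
Balance m(1−p*) = e·p* gives m = e·p*/(1−p*) = 0.172×0.52793/0.47207 = 0.19235.
New p* = m/(m+e) = 0.19235/(0.19235+0.29584) = 0.39401.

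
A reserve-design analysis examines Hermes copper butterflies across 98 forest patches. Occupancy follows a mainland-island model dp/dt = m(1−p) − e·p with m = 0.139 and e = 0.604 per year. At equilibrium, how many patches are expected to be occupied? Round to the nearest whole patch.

p* = m/(m+e) = 0.139/0.7430 = 0.1871.
Expected occupied patches = N × p* = 98 × 0.1871 = 18.33 ≈ 18.

18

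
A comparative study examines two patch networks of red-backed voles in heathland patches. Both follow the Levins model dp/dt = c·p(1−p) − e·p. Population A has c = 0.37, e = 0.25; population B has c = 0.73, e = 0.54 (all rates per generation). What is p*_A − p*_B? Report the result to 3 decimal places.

0.064

A: p*_A = 1 − 0.25/0.37 = 0.3243.
B: p*_B = 1 − 0.54/0.73 = 0.2603.
p*_A − p*_B = 0.3243 − 0.2603 = 0.0641.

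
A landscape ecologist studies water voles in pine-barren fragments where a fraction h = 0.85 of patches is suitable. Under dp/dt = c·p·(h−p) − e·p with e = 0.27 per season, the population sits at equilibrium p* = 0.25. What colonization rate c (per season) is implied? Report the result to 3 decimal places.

At equilibrium c(h−p*) = e, so c = e/(h−p*).
c = 0.27/(0.85 − 0.25) = 0.27/0.6000 = 0.4500.

0.450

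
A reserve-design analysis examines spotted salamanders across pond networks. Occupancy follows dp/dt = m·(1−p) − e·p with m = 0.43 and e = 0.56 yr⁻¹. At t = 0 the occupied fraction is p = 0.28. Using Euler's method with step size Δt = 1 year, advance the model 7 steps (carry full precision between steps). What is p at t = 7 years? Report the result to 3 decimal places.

Update rule: p ← p + [m·(1−p) − e·p]·Δt with Δt = 1.
  1  |  dp/dt·Δt = +0.152800  |  p_1 = 0.432800
  2  |  dp/dt·Δt = +0.001528  |  p_2 = 0.434328
  3  |  dp/dt·Δt = +0.000015  |  p_3 = 0.434343
  4  |  dp/dt·Δt = +0.000000  |  p_4 = 0.434343
  5  |  dp/dt·Δt = +0.000000  |  p_5 = 0.434343
  6  |  dp/dt·Δt = +0.000000  |  p_6 = 0.434343
  7  |  dp/dt·Δt = +0.000000  |  p_7 = 0.434343

0.434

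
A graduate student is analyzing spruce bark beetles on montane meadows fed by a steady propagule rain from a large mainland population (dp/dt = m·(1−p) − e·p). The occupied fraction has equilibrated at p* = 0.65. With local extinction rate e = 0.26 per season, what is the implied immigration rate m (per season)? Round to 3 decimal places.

0.483

At equilibrium m(1−p*) = e·p*, so m = e·p*/(1−p*).
m = 0.26 × 0.65 / 0.3500 = 0.1690/0.3500 = 0.4829.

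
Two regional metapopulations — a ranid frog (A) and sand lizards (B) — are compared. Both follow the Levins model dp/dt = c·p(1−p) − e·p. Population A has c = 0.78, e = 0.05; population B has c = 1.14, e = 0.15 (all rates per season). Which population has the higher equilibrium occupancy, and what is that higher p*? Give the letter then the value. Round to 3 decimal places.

A: p*_A = 1 − 0.05/0.78 = 0.9359.
B: p*_B = 1 − 0.15/1.14 = 0.8684.
A is higher at 0.9359.

A, 0.936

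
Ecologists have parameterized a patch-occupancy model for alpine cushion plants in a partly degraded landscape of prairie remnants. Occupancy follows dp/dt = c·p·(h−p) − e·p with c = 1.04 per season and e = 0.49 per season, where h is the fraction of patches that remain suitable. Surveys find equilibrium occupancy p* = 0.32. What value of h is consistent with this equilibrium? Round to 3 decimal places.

At equilibrium c(h−p*) = e, so h = p* + e/c.
h = 0.32 + 0.49/1.04 = 0.32 + 0.4712 = 0.7912.

0.791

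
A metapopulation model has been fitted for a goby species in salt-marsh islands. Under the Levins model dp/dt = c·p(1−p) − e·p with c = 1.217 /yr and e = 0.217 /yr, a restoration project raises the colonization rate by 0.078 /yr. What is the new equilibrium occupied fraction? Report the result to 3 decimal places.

0.832

Before: p* = 1 − 0.217/1.217 = 0.8217.
After the change, c = 1.295, e = 0.217, so p* = 1 − 0.217/1.295 = 0.8324.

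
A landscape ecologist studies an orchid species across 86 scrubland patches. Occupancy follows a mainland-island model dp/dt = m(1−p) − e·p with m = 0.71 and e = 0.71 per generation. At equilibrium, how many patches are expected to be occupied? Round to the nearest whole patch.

p* = m/(m+e) = 0.71/1.4200 = 0.5000.
Expected occupied patches = N × p* = 86 × 0.5000 = 43.00 ≈ 43.

43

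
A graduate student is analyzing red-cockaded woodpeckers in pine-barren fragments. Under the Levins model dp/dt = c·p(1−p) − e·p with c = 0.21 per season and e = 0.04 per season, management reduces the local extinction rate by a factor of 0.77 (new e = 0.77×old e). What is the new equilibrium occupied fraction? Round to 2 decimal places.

Before: p* = 1 − 0.04/0.21 = 0.8095.
After the change, c = 0.21, e = 0.0308, so p* = 1 − 0.0308/0.21 = 0.8533.

0.85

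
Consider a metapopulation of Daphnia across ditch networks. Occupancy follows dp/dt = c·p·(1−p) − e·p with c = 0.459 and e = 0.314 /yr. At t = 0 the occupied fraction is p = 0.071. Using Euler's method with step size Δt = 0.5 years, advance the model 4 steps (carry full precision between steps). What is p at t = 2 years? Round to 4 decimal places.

0.0879

Update rule: p ← p + [c·p·(1−p) − e·p]·Δt with Δt = 0.5.
  1  |  dp/dt·Δt = +0.003991  |  p_1 = 0.074991
  2  |  dp/dt·Δt = +0.004146  |  p_2 = 0.079137
  3  |  dp/dt·Δt = +0.004300  |  p_3 = 0.083437
  4  |  dp/dt·Δt = +0.004451  |  p_4 = 0.087888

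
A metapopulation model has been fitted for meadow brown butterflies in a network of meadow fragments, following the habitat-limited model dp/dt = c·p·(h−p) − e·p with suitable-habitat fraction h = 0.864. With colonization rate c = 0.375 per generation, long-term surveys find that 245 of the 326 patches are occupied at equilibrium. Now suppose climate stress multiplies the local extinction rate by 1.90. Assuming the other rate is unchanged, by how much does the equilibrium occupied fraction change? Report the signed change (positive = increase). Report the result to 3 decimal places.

Observed p* = 245/326 = 0.75153.
Balance c(h−p*) = e gives e = 0.375×(0.864 − 0.75153) = 0.04218.
New p* = 0.864 − e/c = 0.864 − 0.08014/0.37500 = 0.65029.
Δp* = 0.65029 − 0.75153 = -0.10124.

-0.101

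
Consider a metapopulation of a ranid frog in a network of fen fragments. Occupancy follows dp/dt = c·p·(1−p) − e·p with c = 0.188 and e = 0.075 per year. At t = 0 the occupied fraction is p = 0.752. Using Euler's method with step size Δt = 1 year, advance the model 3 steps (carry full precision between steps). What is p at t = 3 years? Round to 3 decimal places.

0.698

Update rule: p ← p + [c·p·(1−p) − e·p]·Δt with Δt = 1.
step 1: Δp = -0.02134, p = 0.73066
step 2: Δp = -0.01780, p = 0.71286
step 3: Δp = -0.01498, p = 0.69788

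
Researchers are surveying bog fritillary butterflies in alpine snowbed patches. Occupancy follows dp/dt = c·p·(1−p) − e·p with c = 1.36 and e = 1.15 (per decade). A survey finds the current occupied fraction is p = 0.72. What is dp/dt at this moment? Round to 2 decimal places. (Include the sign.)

Colonization term: c·p·(1−p) = 1.36×0.72×0.2800 = 0.27418.
Extinction term: e·p = 0.82800.
dp/dt = 0.27418 − 0.82800 = -0.55382.

-0.55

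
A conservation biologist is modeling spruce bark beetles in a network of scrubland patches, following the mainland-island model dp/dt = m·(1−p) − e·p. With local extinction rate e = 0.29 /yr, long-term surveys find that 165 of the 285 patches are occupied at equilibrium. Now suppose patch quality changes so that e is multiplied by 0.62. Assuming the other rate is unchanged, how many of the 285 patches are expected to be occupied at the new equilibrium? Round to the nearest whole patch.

Observed p* = 165/285 = 0.57895.
Balance m(1−p*) = e·p* gives m = e·p*/(1−p*) = 0.29×0.57895/0.42105 = 0.39875.
New p* = m/(m+e) = 0.39875/(0.39875+0.17980) = 0.68922.
Expected occupied = 285 × 0.68922 = 196.43 ≈ 196.

196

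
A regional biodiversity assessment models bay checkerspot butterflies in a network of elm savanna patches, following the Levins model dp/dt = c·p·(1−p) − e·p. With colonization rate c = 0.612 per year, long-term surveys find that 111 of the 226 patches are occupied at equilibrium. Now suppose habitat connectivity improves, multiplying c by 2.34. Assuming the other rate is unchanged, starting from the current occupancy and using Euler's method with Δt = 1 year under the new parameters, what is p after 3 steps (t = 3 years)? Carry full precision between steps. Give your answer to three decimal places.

0.783

Observed p* = 111/226 = 0.49115.
Balance c(1−p*) = e gives e = 0.612×(1 − 0.49115) = 0.31142.
Starting from p₀ = 0.49115; update p ← p + (dp/dt)·Δt with the new parameters.
step 1: Δp = +0.20496, p = 0.69611
step 2: Δp = +0.08617, p = 0.78227
step 3: Δp = +0.00030, p = 0.78258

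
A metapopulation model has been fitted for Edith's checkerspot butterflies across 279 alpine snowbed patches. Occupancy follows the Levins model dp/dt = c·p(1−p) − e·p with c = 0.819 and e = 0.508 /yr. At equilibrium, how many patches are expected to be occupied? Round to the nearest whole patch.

p* = 1 − e/c = 1 − 0.508/0.819 = 0.3797.
Expected occupied patches = N × p* = 279 × 0.3797 = 105.95 ≈ 106.

106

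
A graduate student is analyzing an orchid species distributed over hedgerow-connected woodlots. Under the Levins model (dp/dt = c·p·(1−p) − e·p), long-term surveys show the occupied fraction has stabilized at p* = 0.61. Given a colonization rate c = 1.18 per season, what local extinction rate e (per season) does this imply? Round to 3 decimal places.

0.460

At equilibrium c(1−p*) = e.
e = 1.18 × (1 − 0.61) = 1.18 × 0.3900 = 0.4602.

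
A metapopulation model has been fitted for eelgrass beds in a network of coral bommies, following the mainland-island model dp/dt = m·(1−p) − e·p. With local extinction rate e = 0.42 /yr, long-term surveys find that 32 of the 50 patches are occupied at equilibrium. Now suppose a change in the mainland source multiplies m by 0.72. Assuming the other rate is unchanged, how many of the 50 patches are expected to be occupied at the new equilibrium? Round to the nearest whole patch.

28

Observed p* = 32/50 = 0.64000.
Balance m(1−p*) = e·p* gives m = e·p*/(1−p*) = 0.42×0.64000/0.36000 = 0.74667.
New p* = m/(m+e) = 0.53760/(0.53760+0.42000) = 0.56140.
Expected occupied = 50 × 0.56140 = 28.07 ≈ 28.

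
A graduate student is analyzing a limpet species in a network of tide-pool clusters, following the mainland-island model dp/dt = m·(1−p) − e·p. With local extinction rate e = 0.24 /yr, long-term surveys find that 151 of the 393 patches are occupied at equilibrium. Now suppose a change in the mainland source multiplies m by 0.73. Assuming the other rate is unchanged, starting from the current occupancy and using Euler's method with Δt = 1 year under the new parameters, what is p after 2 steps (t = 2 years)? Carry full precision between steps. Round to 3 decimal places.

Observed p* = 151/393 = 0.38422.
Balance m(1−p*) = e·p* gives m = e·p*/(1−p*) = 0.24×0.38422/0.61578 = 0.14975.
Starting from p₀ = 0.38422; update p ← p + (dp/dt)·Δt with the new parameters.
step 1: Δp = -0.02490, p = 0.35933
step 2: Δp = -0.01620, p = 0.34313

0.343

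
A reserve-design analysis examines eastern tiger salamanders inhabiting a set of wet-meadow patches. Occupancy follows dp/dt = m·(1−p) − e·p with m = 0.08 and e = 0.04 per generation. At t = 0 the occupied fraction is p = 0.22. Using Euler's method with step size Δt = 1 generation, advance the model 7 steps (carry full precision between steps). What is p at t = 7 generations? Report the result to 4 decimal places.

Update rule: p ← p + [m·(1−p) − e·p]·Δt with Δt = 1.
p: 0.22000 → 0.27360  (Δp = +0.05360)
p: 0.27360 → 0.32077  (Δp = +0.04717)
p: 0.32077 → 0.36228  (Δp = +0.04151)
p: 0.36228 → 0.39880  (Δp = +0.03653)
p: 0.39880 → 0.43095  (Δp = +0.03214)
p: 0.43095 → 0.45923  (Δp = +0.02829)
p: 0.45923 → 0.48412  (Δp = +0.02489)

0.4841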